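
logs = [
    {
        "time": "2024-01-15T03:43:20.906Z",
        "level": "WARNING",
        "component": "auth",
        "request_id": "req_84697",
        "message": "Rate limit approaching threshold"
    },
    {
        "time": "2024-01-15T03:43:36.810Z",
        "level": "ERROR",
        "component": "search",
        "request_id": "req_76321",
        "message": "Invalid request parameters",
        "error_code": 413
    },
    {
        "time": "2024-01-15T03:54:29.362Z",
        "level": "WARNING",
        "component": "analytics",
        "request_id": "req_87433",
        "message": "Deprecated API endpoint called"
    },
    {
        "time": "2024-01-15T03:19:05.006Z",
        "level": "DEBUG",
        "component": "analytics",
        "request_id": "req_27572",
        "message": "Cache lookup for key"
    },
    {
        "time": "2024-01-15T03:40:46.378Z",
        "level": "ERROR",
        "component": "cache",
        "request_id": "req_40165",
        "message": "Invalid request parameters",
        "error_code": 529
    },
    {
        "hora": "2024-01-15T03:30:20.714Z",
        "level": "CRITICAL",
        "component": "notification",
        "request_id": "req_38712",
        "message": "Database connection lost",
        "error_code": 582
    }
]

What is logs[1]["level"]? "ERROR"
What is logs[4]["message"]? "Invalid request parameters"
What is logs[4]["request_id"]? "req_40165"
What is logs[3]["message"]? "Cache lookup for key"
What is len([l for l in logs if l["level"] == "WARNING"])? 2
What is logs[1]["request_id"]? "req_76321"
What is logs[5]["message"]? "Database connection lost"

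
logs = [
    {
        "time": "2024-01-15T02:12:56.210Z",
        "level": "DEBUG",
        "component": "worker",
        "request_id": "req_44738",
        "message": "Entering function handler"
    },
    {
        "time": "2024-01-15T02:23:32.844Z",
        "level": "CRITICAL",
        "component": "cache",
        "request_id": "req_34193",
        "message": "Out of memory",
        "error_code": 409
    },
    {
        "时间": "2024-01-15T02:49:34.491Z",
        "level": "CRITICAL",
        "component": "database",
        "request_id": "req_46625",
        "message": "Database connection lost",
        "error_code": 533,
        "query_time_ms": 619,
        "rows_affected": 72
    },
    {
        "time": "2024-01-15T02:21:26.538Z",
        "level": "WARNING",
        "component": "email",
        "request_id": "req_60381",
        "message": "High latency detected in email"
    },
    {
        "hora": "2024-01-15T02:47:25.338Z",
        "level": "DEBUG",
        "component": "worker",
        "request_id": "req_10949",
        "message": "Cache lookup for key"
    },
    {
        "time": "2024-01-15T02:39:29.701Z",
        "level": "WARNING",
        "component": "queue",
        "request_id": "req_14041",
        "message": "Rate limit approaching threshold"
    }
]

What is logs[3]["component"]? "email"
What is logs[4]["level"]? "DEBUG"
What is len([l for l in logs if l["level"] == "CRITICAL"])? 2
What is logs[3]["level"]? "WARNING"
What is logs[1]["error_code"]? 409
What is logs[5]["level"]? "WARNING"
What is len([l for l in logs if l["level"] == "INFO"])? 0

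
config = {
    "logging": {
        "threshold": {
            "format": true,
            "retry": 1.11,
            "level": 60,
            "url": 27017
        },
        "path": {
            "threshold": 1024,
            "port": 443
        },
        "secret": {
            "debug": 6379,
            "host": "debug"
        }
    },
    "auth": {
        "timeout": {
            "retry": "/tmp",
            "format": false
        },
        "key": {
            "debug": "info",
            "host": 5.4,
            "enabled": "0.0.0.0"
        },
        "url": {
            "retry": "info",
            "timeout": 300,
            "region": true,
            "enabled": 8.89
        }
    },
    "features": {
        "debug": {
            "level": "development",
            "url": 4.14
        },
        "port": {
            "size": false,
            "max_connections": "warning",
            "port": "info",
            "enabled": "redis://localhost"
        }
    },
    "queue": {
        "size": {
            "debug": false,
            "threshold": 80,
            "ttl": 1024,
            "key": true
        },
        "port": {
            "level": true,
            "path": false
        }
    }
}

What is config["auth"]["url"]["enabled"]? 8.89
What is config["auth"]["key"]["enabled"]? "0.0.0.0"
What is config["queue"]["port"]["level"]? True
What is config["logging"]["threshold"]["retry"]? 1.11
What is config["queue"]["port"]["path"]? False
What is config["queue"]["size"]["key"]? True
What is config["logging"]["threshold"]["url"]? 27017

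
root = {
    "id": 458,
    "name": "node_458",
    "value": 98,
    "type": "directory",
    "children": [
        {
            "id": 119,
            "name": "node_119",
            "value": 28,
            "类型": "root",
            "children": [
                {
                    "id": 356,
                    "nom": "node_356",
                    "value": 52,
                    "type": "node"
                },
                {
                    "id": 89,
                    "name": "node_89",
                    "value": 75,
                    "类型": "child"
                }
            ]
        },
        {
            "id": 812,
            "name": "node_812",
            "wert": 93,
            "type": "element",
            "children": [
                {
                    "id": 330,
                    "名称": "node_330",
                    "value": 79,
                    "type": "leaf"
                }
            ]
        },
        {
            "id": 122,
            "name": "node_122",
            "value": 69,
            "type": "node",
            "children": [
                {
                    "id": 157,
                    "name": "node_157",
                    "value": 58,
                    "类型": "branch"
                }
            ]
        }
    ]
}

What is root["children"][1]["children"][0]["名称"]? "node_330"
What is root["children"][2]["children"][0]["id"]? 157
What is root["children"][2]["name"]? "node_122"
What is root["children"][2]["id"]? 122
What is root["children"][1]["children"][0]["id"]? 330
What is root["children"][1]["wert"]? 93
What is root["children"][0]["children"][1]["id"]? 89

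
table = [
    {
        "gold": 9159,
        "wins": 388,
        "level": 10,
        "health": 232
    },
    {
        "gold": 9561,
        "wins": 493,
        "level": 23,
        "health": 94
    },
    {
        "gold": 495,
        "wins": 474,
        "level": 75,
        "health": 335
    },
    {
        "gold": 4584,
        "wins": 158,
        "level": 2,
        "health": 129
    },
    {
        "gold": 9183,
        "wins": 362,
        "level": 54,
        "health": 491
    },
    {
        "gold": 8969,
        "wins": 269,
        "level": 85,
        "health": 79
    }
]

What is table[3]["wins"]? 158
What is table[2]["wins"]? 474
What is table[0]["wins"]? 388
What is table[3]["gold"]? 4584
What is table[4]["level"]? 54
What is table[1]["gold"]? 9561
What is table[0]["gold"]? 9159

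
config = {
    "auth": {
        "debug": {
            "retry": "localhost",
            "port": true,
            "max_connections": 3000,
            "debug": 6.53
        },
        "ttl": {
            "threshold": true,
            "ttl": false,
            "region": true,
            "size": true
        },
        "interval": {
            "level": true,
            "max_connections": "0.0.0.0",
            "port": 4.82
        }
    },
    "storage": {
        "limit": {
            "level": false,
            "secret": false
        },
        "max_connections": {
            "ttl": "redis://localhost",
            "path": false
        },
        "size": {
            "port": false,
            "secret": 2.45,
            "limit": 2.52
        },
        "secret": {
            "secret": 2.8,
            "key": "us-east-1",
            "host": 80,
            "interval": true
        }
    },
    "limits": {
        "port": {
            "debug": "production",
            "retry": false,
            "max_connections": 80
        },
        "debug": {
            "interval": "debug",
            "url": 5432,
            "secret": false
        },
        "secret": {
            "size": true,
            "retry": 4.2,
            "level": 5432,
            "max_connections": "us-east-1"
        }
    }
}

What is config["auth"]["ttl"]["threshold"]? True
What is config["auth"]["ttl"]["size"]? True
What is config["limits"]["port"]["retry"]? False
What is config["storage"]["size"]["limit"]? 2.52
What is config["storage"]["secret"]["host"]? 80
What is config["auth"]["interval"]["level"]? True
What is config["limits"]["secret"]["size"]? True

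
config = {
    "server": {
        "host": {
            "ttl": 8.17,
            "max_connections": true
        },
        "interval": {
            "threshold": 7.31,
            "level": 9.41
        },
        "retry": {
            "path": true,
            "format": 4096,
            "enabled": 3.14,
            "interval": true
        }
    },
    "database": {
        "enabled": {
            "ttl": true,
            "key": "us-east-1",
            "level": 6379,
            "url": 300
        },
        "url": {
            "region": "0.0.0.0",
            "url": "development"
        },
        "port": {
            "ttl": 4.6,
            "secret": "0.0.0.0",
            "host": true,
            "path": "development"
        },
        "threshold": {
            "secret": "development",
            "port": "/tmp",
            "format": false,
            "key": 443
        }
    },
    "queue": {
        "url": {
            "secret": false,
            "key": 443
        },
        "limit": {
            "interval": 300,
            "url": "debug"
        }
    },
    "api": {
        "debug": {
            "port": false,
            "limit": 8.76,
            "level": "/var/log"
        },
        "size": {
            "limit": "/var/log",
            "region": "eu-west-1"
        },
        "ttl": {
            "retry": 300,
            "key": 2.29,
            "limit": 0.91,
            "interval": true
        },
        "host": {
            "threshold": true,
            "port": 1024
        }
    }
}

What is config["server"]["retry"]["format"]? 4096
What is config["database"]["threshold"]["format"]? False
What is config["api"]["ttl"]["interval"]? True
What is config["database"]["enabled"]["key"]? "us-east-1"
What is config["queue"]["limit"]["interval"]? 300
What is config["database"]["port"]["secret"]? "0.0.0.0"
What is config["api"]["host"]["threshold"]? True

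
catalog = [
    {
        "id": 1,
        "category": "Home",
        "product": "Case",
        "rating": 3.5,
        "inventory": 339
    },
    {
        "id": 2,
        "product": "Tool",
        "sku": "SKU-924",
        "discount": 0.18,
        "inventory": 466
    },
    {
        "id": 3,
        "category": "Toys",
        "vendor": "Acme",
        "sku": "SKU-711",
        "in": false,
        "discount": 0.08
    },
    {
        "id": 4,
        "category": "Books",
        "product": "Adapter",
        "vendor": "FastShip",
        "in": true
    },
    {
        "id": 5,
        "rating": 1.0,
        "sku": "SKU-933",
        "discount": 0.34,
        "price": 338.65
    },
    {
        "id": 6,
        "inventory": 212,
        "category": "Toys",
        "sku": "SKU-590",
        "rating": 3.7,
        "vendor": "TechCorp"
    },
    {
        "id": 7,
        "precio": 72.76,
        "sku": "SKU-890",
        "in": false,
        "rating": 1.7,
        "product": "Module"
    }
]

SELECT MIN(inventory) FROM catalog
212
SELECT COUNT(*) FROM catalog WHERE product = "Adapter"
1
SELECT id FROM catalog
[1, 2, 3, 4, 5, 6, 7]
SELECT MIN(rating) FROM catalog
1.0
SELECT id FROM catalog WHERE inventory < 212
[]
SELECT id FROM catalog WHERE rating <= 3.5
[1, 5, 7]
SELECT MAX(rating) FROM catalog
3.7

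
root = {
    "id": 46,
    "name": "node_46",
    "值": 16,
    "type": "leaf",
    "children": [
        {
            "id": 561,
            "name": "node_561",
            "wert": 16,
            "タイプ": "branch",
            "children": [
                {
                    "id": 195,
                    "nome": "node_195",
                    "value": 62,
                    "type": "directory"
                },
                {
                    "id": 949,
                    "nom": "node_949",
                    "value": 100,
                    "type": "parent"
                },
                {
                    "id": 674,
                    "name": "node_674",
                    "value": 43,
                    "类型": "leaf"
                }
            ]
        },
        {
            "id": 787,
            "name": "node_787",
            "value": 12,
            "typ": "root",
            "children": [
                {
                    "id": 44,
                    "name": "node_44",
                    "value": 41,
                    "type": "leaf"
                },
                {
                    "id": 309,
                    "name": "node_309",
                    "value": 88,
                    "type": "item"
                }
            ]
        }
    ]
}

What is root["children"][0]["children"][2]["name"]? "node_674"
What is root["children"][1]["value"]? 12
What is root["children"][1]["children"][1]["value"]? 88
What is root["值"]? 16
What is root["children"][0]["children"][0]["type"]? "directory"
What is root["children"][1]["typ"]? "root"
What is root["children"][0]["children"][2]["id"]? 674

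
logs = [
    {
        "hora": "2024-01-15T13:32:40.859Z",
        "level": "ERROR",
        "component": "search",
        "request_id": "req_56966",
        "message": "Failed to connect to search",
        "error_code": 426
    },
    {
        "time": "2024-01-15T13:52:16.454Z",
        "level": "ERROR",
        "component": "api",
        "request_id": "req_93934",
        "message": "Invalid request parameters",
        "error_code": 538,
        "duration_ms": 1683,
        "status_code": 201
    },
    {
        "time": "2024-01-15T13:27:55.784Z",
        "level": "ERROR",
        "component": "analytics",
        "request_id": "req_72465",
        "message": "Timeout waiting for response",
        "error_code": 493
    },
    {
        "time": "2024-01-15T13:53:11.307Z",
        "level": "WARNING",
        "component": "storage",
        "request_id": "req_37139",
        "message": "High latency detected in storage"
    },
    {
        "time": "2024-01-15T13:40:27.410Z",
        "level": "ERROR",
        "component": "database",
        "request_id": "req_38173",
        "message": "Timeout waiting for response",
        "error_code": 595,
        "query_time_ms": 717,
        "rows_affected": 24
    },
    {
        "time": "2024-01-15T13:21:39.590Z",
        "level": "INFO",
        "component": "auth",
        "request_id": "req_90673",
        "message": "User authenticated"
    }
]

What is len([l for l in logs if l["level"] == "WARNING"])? 1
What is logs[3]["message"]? "High latency detected in storage"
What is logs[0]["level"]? "ERROR"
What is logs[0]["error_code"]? 426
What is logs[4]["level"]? "ERROR"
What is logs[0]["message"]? "Failed to connect to search"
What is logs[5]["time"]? "2024-01-15T13:21:39.590Z"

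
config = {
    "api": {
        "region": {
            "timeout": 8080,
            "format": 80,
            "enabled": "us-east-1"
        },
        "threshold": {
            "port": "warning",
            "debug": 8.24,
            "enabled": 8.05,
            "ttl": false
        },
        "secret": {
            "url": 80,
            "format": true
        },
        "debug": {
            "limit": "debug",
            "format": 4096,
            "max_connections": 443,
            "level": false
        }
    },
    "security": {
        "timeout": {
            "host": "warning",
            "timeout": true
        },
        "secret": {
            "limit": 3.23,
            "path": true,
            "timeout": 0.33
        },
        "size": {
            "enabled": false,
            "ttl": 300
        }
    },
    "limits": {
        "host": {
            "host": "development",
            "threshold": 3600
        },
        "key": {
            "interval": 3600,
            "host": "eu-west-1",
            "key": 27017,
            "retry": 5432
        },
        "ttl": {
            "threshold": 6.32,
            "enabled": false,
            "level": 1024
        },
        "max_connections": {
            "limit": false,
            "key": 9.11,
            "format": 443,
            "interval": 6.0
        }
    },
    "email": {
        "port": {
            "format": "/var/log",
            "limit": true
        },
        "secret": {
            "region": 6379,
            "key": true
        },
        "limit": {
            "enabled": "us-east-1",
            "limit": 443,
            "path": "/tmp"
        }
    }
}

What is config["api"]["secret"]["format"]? True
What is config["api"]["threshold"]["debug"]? 8.24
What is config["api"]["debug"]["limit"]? "debug"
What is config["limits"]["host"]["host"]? "development"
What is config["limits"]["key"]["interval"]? 3600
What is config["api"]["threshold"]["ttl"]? False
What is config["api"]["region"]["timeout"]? 8080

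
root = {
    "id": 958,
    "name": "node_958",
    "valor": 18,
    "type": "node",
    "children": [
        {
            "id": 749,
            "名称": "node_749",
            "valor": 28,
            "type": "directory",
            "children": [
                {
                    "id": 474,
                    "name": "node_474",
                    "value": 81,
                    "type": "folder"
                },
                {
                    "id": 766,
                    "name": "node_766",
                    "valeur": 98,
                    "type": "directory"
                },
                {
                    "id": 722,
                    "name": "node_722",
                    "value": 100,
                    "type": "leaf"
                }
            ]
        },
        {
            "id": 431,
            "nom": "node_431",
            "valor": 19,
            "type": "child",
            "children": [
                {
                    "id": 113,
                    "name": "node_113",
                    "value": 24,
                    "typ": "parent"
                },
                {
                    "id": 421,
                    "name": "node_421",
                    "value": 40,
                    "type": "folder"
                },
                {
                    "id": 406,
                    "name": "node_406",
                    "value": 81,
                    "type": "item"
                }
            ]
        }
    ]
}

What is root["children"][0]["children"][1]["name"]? "node_766"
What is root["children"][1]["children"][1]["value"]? 40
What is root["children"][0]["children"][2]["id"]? 722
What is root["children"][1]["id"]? 431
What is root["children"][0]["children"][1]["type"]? "directory"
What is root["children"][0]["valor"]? 28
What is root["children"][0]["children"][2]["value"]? 100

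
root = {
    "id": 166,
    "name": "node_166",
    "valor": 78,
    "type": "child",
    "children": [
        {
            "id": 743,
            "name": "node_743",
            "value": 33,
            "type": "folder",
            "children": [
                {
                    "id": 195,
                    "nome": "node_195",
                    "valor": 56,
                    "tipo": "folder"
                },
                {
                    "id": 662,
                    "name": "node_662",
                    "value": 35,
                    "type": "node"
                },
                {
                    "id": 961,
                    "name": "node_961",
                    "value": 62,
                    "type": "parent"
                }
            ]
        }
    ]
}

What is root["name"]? "node_166"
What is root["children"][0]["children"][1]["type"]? "node"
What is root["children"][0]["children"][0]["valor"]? 56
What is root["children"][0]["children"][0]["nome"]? "node_195"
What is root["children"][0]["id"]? 743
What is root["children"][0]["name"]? "node_743"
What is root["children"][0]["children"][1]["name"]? "node_662"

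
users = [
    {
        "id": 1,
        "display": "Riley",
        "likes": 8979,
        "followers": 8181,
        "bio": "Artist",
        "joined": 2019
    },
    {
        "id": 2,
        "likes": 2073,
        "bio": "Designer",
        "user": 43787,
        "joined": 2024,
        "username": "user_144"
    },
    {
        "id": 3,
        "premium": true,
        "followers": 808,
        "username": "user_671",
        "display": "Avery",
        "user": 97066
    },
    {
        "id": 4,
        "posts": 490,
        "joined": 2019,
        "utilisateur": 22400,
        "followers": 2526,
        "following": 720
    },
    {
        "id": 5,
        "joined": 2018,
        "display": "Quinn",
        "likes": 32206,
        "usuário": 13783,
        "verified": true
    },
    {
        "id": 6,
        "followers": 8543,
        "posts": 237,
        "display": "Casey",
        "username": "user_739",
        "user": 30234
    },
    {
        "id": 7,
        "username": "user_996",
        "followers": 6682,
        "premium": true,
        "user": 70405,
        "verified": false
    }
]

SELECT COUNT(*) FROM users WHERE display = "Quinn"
1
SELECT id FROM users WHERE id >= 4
[4, 5, 6, 7]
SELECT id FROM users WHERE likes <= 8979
[1, 2]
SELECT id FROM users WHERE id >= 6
[6, 7]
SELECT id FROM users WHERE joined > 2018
[1, 2, 4]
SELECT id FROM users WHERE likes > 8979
[5]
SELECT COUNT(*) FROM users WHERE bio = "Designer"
1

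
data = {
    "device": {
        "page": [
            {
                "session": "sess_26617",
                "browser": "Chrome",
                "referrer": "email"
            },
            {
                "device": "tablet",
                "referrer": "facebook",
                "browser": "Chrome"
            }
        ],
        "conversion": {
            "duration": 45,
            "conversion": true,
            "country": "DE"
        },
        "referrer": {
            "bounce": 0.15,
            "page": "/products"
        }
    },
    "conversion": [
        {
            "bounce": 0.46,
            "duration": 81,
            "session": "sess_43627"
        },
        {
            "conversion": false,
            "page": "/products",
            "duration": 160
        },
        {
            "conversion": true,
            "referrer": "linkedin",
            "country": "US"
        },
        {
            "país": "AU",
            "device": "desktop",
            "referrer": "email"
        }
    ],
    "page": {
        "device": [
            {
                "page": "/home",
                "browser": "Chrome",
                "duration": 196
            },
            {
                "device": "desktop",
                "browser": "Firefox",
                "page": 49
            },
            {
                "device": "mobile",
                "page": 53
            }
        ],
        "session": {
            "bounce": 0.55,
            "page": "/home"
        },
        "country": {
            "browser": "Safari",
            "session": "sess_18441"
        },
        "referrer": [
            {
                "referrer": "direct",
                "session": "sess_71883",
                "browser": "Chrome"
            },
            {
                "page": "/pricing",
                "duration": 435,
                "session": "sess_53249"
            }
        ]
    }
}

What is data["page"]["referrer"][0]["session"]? "sess_71883"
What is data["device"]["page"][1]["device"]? "tablet"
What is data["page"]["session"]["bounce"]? 0.55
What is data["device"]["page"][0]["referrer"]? "email"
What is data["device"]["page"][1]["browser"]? "Chrome"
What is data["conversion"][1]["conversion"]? False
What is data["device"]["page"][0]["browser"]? "Chrome"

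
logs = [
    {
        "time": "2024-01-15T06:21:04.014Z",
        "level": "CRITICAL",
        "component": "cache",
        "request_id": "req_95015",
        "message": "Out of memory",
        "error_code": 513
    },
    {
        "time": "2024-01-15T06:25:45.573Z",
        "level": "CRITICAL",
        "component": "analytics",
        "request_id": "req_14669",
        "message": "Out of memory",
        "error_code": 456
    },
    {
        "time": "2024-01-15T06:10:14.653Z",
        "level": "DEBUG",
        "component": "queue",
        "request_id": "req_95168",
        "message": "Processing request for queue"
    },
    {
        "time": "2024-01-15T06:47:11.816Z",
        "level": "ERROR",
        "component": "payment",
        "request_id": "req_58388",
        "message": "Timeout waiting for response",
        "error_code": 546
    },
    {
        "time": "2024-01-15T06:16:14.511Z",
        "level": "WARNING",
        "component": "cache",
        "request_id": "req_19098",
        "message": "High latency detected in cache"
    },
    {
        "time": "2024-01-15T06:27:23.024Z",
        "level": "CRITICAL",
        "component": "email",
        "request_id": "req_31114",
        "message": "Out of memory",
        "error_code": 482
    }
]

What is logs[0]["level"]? "CRITICAL"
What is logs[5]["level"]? "CRITICAL"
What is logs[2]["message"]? "Processing request for queue"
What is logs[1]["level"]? "CRITICAL"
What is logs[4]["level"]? "WARNING"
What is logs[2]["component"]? "queue"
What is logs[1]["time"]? "2024-01-15T06:25:45.573Z"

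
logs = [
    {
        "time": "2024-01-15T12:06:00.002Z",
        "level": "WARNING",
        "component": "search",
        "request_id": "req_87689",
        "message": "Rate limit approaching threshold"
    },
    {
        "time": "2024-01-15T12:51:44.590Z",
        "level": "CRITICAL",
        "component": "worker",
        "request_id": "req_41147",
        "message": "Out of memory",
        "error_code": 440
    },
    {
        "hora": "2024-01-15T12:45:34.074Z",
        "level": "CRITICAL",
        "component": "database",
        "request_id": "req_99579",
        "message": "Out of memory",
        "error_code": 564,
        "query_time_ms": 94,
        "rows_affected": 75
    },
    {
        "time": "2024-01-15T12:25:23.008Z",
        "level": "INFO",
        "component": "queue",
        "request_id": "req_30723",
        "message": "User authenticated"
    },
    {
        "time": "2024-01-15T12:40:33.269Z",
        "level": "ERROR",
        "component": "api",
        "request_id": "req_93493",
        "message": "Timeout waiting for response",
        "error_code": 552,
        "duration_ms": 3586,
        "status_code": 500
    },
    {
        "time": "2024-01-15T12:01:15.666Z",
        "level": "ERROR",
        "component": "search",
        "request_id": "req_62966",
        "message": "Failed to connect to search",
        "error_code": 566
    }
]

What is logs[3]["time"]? "2024-01-15T12:25:23.008Z"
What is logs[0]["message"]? "Rate limit approaching threshold"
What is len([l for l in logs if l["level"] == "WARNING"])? 1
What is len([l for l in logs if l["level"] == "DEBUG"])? 0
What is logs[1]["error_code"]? 440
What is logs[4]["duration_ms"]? 3586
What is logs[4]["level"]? "ERROR"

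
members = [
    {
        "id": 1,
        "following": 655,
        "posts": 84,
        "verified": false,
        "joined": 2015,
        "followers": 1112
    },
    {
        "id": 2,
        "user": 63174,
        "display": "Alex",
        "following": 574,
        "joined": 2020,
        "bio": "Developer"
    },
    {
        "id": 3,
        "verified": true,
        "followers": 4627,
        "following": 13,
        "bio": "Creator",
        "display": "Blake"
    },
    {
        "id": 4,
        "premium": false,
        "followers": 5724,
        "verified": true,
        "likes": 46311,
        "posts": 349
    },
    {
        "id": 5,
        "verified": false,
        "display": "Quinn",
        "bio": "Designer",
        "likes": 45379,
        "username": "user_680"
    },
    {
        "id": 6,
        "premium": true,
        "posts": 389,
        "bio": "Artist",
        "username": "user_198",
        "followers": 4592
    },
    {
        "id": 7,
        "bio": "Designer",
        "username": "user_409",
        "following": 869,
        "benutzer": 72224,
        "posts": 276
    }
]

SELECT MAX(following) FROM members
869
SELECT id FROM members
[1, 2, 3, 4, 5, 6, 7]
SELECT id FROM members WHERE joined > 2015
[2]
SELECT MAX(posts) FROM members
389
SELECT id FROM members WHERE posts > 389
[]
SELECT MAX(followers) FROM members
5724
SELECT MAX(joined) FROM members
2020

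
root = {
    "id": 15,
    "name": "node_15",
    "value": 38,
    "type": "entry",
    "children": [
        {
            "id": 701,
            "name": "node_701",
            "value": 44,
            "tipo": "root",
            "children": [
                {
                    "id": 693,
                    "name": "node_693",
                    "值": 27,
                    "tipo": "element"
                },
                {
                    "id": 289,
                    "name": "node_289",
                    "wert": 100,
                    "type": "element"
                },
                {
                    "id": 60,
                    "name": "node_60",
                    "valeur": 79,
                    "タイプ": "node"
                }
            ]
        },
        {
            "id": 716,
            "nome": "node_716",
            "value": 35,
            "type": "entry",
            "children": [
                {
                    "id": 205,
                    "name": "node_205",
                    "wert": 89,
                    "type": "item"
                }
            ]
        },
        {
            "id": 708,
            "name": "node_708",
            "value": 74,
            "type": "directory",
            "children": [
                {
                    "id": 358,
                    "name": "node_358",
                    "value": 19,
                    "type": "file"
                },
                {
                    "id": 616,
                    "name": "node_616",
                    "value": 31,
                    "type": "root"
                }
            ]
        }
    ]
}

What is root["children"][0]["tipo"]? "root"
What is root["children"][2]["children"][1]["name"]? "node_616"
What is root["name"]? "node_15"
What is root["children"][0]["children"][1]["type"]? "element"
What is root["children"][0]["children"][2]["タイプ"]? "node"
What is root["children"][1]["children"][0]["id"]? 205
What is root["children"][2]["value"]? 74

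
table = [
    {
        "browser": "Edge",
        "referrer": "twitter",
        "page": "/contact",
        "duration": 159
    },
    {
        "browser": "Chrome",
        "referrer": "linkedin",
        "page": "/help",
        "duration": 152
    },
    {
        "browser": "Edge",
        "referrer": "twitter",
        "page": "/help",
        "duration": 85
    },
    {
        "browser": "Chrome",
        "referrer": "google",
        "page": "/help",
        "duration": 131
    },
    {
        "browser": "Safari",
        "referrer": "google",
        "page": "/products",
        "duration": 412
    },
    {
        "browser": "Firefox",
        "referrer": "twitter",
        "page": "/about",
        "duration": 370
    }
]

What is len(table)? 6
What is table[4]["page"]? "/products"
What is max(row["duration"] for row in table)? 412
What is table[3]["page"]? "/help"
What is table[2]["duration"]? 85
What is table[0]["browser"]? "Edge"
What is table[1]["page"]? "/help"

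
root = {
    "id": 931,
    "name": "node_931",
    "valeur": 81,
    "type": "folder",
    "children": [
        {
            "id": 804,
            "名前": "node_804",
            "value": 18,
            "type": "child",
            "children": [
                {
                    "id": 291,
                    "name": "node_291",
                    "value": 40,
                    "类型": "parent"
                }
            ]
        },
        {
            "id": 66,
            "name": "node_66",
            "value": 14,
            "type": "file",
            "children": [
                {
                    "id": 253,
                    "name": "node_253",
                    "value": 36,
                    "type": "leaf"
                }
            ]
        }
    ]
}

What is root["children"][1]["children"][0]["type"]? "leaf"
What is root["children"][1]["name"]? "node_66"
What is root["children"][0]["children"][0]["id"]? 291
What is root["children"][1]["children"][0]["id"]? 253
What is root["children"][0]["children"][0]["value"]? 40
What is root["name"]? "node_931"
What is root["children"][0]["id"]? 804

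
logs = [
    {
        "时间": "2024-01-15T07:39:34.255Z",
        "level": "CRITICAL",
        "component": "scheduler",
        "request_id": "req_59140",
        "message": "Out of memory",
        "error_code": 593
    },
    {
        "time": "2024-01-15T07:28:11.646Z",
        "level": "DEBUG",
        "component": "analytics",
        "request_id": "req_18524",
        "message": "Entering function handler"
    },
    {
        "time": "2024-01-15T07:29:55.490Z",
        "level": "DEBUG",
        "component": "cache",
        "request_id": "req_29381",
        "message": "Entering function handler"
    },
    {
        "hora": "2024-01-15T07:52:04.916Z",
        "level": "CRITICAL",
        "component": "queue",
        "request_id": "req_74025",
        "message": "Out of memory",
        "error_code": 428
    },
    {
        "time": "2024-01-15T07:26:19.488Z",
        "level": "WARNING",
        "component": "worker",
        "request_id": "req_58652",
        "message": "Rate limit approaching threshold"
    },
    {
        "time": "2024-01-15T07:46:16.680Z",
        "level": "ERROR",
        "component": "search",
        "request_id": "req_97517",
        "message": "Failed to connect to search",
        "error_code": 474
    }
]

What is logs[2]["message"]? "Entering function handler"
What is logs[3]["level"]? "CRITICAL"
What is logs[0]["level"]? "CRITICAL"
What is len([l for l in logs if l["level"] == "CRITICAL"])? 2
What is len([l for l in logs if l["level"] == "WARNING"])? 1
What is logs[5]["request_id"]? "req_97517"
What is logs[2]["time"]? "2024-01-15T07:29:55.490Z"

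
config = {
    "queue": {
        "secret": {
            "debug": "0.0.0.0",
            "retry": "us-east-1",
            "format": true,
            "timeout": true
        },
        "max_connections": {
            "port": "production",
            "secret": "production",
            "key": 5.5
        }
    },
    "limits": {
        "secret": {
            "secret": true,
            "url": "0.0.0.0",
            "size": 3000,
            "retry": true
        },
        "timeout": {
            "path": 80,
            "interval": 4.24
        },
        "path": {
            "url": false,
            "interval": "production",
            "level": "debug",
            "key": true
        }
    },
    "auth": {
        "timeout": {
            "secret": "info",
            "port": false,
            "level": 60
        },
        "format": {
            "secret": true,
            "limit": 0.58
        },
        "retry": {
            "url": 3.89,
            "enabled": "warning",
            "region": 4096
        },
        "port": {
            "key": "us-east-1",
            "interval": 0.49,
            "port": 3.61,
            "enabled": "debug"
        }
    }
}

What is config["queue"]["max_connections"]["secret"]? "production"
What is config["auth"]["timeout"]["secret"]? "info"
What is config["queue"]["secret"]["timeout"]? True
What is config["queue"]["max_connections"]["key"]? 5.5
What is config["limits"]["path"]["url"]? False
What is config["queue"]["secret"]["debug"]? "0.0.0.0"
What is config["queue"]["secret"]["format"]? True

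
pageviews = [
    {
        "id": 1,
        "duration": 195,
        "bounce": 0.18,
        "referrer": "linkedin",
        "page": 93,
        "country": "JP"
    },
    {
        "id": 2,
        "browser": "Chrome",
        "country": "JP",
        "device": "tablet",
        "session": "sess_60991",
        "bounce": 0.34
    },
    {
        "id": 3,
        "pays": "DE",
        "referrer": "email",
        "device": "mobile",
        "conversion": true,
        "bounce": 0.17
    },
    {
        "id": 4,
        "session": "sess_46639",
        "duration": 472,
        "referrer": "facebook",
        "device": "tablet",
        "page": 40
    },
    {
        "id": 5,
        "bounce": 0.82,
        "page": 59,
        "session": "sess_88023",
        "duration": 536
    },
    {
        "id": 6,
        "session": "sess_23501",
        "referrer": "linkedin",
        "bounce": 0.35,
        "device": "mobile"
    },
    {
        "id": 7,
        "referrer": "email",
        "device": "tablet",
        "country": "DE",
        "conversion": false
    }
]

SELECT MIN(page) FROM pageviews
40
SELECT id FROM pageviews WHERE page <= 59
[4, 5]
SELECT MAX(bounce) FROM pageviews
0.82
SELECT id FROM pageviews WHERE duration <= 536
[1, 4, 5]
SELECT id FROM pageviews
[1, 2, 3, 4, 5, 6, 7]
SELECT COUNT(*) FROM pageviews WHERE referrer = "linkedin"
2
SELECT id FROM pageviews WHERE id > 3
[4, 5, 6, 7]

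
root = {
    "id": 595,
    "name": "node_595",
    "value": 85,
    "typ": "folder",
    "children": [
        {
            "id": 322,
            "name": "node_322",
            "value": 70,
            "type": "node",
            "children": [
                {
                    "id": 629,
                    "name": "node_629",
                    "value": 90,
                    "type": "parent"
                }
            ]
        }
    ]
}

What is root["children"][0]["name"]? "node_322"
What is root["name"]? "node_595"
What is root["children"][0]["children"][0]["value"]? 90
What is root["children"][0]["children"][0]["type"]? "parent"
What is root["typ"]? "folder"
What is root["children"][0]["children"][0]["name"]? "node_629"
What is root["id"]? 595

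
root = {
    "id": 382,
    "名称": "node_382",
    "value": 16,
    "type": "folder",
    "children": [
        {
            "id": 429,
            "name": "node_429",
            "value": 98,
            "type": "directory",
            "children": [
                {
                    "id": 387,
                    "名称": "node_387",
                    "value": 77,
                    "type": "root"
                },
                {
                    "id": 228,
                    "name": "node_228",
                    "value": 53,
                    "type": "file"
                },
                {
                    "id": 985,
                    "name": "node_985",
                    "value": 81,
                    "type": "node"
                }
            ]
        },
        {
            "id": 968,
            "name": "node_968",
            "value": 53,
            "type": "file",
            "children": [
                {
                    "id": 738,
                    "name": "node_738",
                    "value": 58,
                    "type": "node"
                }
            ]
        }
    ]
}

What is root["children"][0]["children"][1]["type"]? "file"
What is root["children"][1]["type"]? "file"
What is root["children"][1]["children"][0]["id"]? 738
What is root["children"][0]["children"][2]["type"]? "node"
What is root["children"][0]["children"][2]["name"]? "node_985"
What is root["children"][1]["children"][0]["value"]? 58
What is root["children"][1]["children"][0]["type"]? "node"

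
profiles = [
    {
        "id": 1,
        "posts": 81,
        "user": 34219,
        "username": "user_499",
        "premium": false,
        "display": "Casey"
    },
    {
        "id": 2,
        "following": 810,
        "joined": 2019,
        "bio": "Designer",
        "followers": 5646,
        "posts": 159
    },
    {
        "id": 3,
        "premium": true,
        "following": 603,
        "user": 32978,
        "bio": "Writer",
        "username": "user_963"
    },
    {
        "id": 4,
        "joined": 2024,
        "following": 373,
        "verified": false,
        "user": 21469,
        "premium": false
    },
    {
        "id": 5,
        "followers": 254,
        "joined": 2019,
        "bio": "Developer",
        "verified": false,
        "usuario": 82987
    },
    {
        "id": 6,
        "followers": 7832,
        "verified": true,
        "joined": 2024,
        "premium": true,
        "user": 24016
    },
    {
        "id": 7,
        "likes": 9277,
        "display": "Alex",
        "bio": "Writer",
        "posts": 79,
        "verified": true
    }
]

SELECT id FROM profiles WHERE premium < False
[]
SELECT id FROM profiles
[1, 2, 3, 4, 5, 6, 7]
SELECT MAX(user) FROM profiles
34219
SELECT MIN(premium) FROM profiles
False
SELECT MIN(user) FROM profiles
21469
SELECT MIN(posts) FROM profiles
79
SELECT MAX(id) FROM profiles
7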